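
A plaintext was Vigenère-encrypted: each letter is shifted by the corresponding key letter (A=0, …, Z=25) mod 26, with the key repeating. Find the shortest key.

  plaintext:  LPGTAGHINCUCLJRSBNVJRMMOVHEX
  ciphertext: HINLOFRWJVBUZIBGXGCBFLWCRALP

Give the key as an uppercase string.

WTHSOZKO

  i= 0: H-L = 22 → W
  i= 1: I-P = 19 → T
  i= 2: N-G =  7 → H
  i= 3: L-T = 18 → S
  i= 4: O-A = 14 → O
  i= 5: F-G = 25 → Z
  i= 6: R-H = 10 → K
  i= 7: W-I = 14 → O
  i= 8: J-N = 22 → W
  i= 9: V-C = 19 → T
  i=10: B-U =  7 → H
  i=11: U-C = 18 → S
  i=12: Z-L = 14 → O
  i=13: I-J = 25 → Z
  i=14: B-R = 10 → K
  i=15: G-S = 14 → O
  i=16: X-B = 22 → W
  i=17: G-N = 19 → T
  i=18: C-V =  7 → H
  i=19: B-J = 18 → S
  i=20: F-R = 14 → O
  i=21: L-M = 25 → Z
  i=22: W-M = 10 → K
  i=23: C-O = 14 → O
  i=24: R-V = 22 → W
  i=25: A-H = 19 → T
  i=26: L-E =  7 → H
  i=27: P-X = 18 → S
  shifts repeat with period 8: WTHSOZKO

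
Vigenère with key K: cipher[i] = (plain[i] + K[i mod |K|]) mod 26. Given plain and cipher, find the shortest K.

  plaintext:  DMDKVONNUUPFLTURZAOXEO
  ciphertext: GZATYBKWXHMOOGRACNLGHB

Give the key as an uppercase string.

DNXJ

  i= 0: G-D =  3 → D
  i= 1: Z-M = 13 → N
  i= 2: A-D = 23 → X
  i= 3: T-K =  9 → J
  i= 4: Y-V =  3 → D
  i= 5: B-O = 13 → N
  i= 6: K-N = 23 → X
  i= 7: W-N =  9 → J
  i= 8: X-U =  3 → D
  i= 9: H-U = 13 → N
  i=10: M-P = 23 → X
  i=11: O-F =  9 → J
  i=12: O-L =  3 → D
  i=13: G-T = 13 → N
  i=14: R-U = 23 → X
  i=15: A-R =  9 → J
  i=16: C-Z =  3 → D
  i=17: N-A = 13 → N
  i=18: L-O = 23 → X
  i=19: G-X =  9 → J
  i=20: H-E =  3 → D
  i=21: B-O = 13 → N
  shifts repeat with period 4: DNXJ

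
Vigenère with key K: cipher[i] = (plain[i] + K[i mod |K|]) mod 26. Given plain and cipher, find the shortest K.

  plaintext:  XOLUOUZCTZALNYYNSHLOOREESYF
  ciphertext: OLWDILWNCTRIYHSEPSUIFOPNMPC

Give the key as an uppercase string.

  i= 0: O-X = 17 → R
  i= 1: L-O = 23 → X
  i= 2: W-L = 11 → L
  i= 3: D-U =  9 → J
  i= 4: I-O = 20 → U
  i= 5: L-U = 17 → R
  i= 6: W-Z = 23 → X
  i= 7: N-C = 11 → L
  i= 8: C-T =  9 → J
  i= 9: T-Z = 20 → U
  i=10: R-A = 17 → R
  i=11: I-L = 23 → X
  i=12: Y-N = 11 → L
  i=13: H-Y =  9 → J
  i=14: S-Y = 20 → U
  i=15: E-N = 17 → R
  i=16: P-S = 23 → X
  i=17: S-H = 11 → L
  i=18: U-L =  9 → J
  i=19: I-O = 20 → U
  i=20: F-O = 17 → R
  i=21: O-R = 23 → X
  i=22: P-E = 11 → L
  i=23: N-E =  9 → J
  i=24: M-S = 20 → U
  i=25: P-Y = 17 → R
  i=26: C-F = 23 → X
  shifts repeat with period 5: RXLJU

RXLJU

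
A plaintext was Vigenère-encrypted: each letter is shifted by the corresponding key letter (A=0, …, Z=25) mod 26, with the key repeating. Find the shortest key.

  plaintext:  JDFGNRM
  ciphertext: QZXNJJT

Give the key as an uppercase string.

  i= 0: Q-J =  7 → H
  i= 1: Z-D = 22 → W
  i= 2: X-F = 18 → S
  i= 3: N-G =  7 → H
  i= 4: J-N = 22 → W
  i= 5: J-R = 18 → S
  i= 6: T-M =  7 → H
  shifts repeat with period 3: HWS

HWS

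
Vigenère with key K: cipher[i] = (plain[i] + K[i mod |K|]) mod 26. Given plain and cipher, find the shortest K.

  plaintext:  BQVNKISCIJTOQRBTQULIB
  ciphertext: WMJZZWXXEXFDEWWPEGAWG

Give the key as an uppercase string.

  i= 0: W-B = 21 → V
  i= 1: M-Q = 22 → W
  i= 2: J-V = 14 → O
  i= 3: Z-N = 12 → M
  i= 4: Z-K = 15 → P
  i= 5: W-I = 14 → O
  i= 6: X-S =  5 → F
  i= 7: X-C = 21 → V
  i= 8: E-I = 22 → W
  i= 9: X-J = 14 → O
  i=10: F-T = 12 → M
  i=11: D-O = 15 → P
  i=12: E-Q = 14 → O
  i=13: W-R =  5 → F
  i=14: W-B = 21 → V
  i=15: P-T = 22 → W
  i=16: E-Q = 14 → O
  i=17: G-U = 12 → M
  i=18: A-L = 15 → P
  i=19: W-I = 14 → O
  i=20: G-B =  5 → F
  shifts repeat with period 7: VWOMPOF

VWOMPOF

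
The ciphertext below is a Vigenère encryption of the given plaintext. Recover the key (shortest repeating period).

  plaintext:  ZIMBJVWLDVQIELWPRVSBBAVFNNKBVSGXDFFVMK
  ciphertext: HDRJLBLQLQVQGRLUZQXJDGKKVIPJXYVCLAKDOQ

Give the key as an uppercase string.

  i= 0: H-Z =  8 → I
  i= 1: D-I = 21 → V
  i= 2: R-M =  5 → F
  i= 3: J-B =  8 → I
  i= 4: L-J =  2 → C
  i= 5: B-V =  6 → G
  i= 6: L-W = 15 → P
  i= 7: Q-L =  5 → F
  i= 8: L-D =  8 → I
  i= 9: Q-V = 21 → V
  i=10: V-Q =  5 → F
  i=11: Q-I =  8 → I
  i=12: G-E =  2 → C
  i=13: R-L =  6 → G
  i=14: L-W = 15 → P
  i=15: U-P =  5 → F
  i=16: Z-R =  8 → I
  i=17: Q-V = 21 → V
  i=18: X-S =  5 → F
  i=19: J-B =  8 → I
  i=20: D-B =  2 → C
  i=21: G-A =  6 → G
  i=22: K-V = 15 → P
  i=23: K-F =  5 → F
  i=24: V-N =  8 → I
  i=25: I-N = 21 → V
  i=26: P-K =  5 → F
  i=27: J-B =  8 → I
  i=28: X-V =  2 → C
  i=29: Y-S =  6 → G
  i=30: V-G = 15 → P
  i=31: C-X =  5 → F
  i=32: L-D =  8 → I
  i=33: A-F = 21 → V
  i=34: K-F =  5 → F
  i=35: D-V =  8 → I
  i=36: O-M =  2 → C
  i=37: Q-K =  6 → G
  shifts repeat with period 8: IVFICGPF

IVFICGPF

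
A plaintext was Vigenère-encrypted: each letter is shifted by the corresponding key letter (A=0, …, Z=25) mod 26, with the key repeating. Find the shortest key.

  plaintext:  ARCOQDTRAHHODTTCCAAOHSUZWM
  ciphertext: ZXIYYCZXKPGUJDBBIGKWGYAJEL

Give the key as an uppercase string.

  i= 0: Z-A = 25 → Z
  i= 1: X-R =  6 → G
  i= 2: I-C =  6 → G
  i= 3: Y-O = 10 → K
  i= 4: Y-Q =  8 → I
  i= 5: C-D = 25 → Z
  i= 6: Z-T =  6 → G
  i= 7: X-R =  6 → G
  i= 8: K-A = 10 → K
  i= 9: P-H =  8 → I
  i=10: G-H = 25 → Z
  i=11: U-O =  6 → G
  i=12: J-D =  6 → G
  i=13: D-T = 10 → K
  i=14: B-T =  8 → I
  i=15: B-C = 25 → Z
  i=16: I-C =  6 → G
  i=17: G-A =  6 → G
  i=18: K-A = 10 → K
  i=19: W-O =  8 → I
  i=20: G-H = 25 → Z
  i=21: Y-S =  6 → G
  i=22: A-U =  6 → G
  i=23: J-Z = 10 → K
  i=24: E-W =  8 → I
  i=25: L-M = 25 → Z
  shifts repeat with period 5: ZGGKI

ZGGKI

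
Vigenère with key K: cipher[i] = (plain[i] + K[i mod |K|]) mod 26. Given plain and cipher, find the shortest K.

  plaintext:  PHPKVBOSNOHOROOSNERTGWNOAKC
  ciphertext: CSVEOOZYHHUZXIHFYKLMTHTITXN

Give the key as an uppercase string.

  i= 0: C-P = 13 → N
  i= 1: S-H = 11 → L
  i= 2: V-P =  6 → G
  i= 3: E-K = 20 → U
  i= 4: O-V = 19 → T
  i= 5: O-B = 13 → N
  i= 6: Z-O = 11 → L
  i= 7: Y-S =  6 → G
  i= 8: H-N = 20 → U
  i= 9: H-O = 19 → T
  i=10: U-H = 13 → N
  i=11: Z-O = 11 → L
  i=12: X-R =  6 → G
  i=13: I-O = 20 → U
  i=14: H-O = 19 → T
  i=15: F-S = 13 → N
  i=16: Y-N = 11 → L
  i=17: K-E =  6 → G
  i=18: L-R = 20 → U
  i=19: M-T = 19 → T
  i=20: T-G = 13 → N
  i=21: H-W = 11 → L
  i=22: T-N =  6 → G
  i=23: I-O = 20 → U
  i=24: T-A = 19 → T
  i=25: X-K = 13 → N
  i=26: N-C = 11 → L
  shifts repeat with period 5: NLGUT

NLGUT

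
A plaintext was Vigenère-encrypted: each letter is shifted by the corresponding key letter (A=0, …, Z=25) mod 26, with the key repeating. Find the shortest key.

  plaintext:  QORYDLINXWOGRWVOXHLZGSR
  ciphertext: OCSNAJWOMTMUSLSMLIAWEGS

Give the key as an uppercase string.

  i= 0: O-Q = 24 → Y
  i= 1: C-O = 14 → O
  i= 2: S-R =  1 → B
  i= 3: N-Y = 15 → P
  i= 4: A-D = 23 → X
  i= 5: J-L = 24 → Y
  i= 6: W-I = 14 → O
  i= 7: O-N =  1 → B
  i= 8: M-X = 15 → P
  i= 9: T-W = 23 → X
  i=10: M-O = 24 → Y
  i=11: U-G = 14 → O
  i=12: S-R =  1 → B
  i=13: L-W = 15 → P
  i=14: S-V = 23 → X
  i=15: M-O = 24 → Y
  i=16: L-X = 14 → O
  i=17: I-H =  1 → B
  i=18: A-L = 15 → P
  i=19: W-Z = 23 → X
  i=20: E-G = 24 → Y
  i=21: G-S = 14 → O
  i=22: S-R =  1 → B
  shifts repeat with period 5: YOBPX

YOBPX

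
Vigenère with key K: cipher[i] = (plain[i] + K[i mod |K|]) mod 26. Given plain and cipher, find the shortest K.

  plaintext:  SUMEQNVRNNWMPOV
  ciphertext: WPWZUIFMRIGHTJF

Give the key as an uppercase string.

  i= 0: W-S =  4 → E
  i= 1: P-U = 21 → V
  i= 2: W-M = 10 → K
  i= 3: Z-E = 21 → V
  i= 4: U-Q =  4 → E
  i= 5: I-N = 21 → V
  i= 6: F-V = 10 → K
  i= 7: M-R = 21 → V
  i= 8: R-N =  4 → E
  i= 9: I-N = 21 → V
  i=10: G-W = 10 → K
  i=11: H-M = 21 → V
  i=12: T-P =  4 → E
  i=13: J-O = 21 → V
  i=14: F-V = 10 → K
  shifts repeat with period 4: EVKV

EVKV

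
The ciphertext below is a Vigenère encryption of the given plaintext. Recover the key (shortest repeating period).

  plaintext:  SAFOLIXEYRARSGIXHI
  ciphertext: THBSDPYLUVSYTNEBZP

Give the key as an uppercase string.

BHWESH

  i= 0: T-S =  1 → B
  i= 1: H-A =  7 → H
  i= 2: B-F = 22 → W
  i= 3: S-O =  4 → E
  i= 4: D-L = 18 → S
  i= 5: P-I =  7 → H
  i= 6: Y-X =  1 → B
  i= 7: L-E =  7 → H
  i= 8: U-Y = 22 → W
  i= 9: V-R =  4 → E
  i=10: S-A = 18 → S
  i=11: Y-R =  7 → H
  i=12: T-S =  1 → B
  i=13: N-G =  7 → H
  i=14: E-I = 22 → W
  i=15: B-X =  4 → E
  i=16: Z-H = 18 → S
  i=17: P-I =  7 → H
  shifts repeat with period 6: BHWESH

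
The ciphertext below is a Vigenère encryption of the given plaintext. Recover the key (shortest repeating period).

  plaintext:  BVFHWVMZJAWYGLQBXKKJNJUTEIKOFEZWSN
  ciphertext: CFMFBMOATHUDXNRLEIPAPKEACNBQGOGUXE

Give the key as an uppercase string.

  i= 0: C-B =  1 → B
  i= 1: F-V = 10 → K
  i= 2: M-F =  7 → H
  i= 3: F-H = 24 → Y
  i= 4: B-W =  5 → F
  i= 5: M-V = 17 → R
  i= 6: O-M =  2 → C
  i= 7: A-Z =  1 → B
  i= 8: T-J = 10 → K
  i= 9: H-A =  7 → H
  i=10: U-W = 24 → Y
  i=11: D-Y =  5 → F
  i=12: X-G = 17 → R
  i=13: N-L =  2 → C
  i=14: R-Q =  1 → B
  i=15: L-B = 10 → K
  i=16: E-X =  7 → H
  i=17: I-K = 24 → Y
  i=18: P-K =  5 → F
  i=19: A-J = 17 → R
  i=20: P-N =  2 → C
  i=21: K-J =  1 → B
  i=22: E-U = 10 → K
  i=23: A-T =  7 → H
  i=24: C-E = 24 → Y
  i=25: N-I =  5 → F
  i=26: B-K = 17 → R
  i=27: Q-O =  2 → C
  i=28: G-F =  1 → B
  i=29: O-E = 10 → K
  i=30: G-Z =  7 → H
  i=31: U-W = 24 → Y
  i=32: X-S =  5 → F
  i=33: E-N = 17 → R
  shifts repeat with period 7: BKHYFRC

BKHYFRC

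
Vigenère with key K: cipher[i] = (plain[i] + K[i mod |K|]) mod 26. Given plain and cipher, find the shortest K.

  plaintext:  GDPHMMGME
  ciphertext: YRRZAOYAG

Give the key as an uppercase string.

  i= 0: Y-G = 18 → S
  i= 1: R-D = 14 → O
  i= 2: R-P =  2 → C
  i= 3: Z-H = 18 → S
  i= 4: A-M = 14 → O
  i= 5: O-M =  2 → C
  i= 6: Y-G = 18 → S
  i= 7: A-M = 14 → O
  i= 8: G-E =  2 → C
  shifts repeat with period 3: SOC

SOC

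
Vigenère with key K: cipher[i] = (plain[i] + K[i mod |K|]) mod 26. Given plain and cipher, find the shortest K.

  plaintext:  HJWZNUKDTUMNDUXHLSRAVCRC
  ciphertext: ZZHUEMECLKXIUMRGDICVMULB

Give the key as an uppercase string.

SQLVRSUZ

  i= 0: Z-H = 18 → S
  i= 1: Z-J = 16 → Q
  i= 2: H-W = 11 → L
  i= 3: U-Z = 21 → V
  i= 4: E-N = 17 → R
  i= 5: M-U = 18 → S
  i= 6: E-K = 20 → U
  i= 7: C-D = 25 → Z
  i= 8: L-T = 18 → S
  i= 9: K-U = 16 → Q
  i=10: X-M = 11 → L
  i=11: I-N = 21 → V
  i=12: U-D = 17 → R
  i=13: M-U = 18 → S
  i=14: R-X = 20 → U
  i=15: G-H = 25 → Z
  i=16: D-L = 18 → S
  i=17: I-S = 16 → Q
  i=18: C-R = 11 → L
  i=19: V-A = 21 → V
  i=20: M-V = 17 → R
  i=21: U-C = 18 → S
  i=22: L-R = 20 → U
  i=23: B-C = 25 → Z
  shifts repeat with period 8: SQLVRSUZ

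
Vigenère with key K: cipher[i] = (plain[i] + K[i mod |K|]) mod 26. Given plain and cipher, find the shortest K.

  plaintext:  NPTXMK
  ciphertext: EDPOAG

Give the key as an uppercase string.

ROW

  i= 0: E-N = 17 → R
  i= 1: D-P = 14 → O
  i= 2: P-T = 22 → W
  i= 3: O-X = 17 → R
  i= 4: A-M = 14 → O
  i= 5: G-K = 22 → W
  shifts repeat with period 3: ROW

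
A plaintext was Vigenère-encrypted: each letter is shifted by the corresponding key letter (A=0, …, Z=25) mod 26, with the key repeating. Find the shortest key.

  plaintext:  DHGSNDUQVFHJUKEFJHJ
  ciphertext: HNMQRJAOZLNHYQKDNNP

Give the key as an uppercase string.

  i= 0: H-D =  4 → E
  i= 1: N-H =  6 → G
  i= 2: M-G =  6 → G
  i= 3: Q-S = 24 → Y
  i= 4: R-N =  4 → E
  i= 5: J-D =  6 → G
  i= 6: A-U =  6 → G
  i= 7: O-Q = 24 → Y
  i= 8: Z-V =  4 → E
  i= 9: L-F =  6 → G
  i=10: N-H =  6 → G
  i=11: H-J = 24 → Y
  i=12: Y-U =  4 → E
  i=13: Q-K =  6 → G
  i=14: K-E =  6 → G
  i=15: D-F = 24 → Y
  i=16: N-J =  4 → E
  i=17: N-H =  6 → G
  i=18: P-J =  6 → G
  shifts repeat with period 4: EGGY

EGGY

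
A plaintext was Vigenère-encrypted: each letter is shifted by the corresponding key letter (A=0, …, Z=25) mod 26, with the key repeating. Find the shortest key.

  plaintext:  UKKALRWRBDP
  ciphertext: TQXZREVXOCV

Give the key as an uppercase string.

  i= 0: T-U = 25 → Z
  i= 1: Q-K =  6 → G
  i= 2: X-K = 13 → N
  i= 3: Z-A = 25 → Z
  i= 4: R-L =  6 → G
  i= 5: E-R = 13 → N
  i= 6: V-W = 25 → Z
  i= 7: X-R =  6 → G
  i= 8: O-B = 13 → N
  i= 9: C-D = 25 → Z
  i=10: V-P =  6 → G
  shifts repeat with period 3: ZGN

ZGN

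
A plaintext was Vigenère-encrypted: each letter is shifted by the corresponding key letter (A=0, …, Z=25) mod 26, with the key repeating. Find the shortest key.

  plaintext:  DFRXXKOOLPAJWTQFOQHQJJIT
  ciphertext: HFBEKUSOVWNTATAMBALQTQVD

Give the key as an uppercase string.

EAKHNK

  i= 0: H-D =  4 → E
  i= 1: F-F =  0 → A
  i= 2: B-R = 10 → K
  i= 3: E-X =  7 → H
  i= 4: K-X = 13 → N
  i= 5: U-K = 10 → K
  i= 6: S-O =  4 → E
  i= 7: O-O =  0 → A
  i= 8: V-L = 10 → K
  i= 9: W-P =  7 → H
  i=10: N-A = 13 → N
  i=11: T-J = 10 → K
  i=12: A-W =  4 → E
  i=13: T-T =  0 → A
  i=14: A-Q = 10 → K
  i=15: M-F =  7 → H
  i=16: B-O = 13 → N
  i=17: A-Q = 10 → K
  i=18: L-H =  4 → E
  i=19: Q-Q =  0 → A
  i=20: T-J = 10 → K
  i=21: Q-J =  7 → H
  i=22: V-I = 13 → N
  i=23: D-T = 10 → K
  shifts repeat with period 6: EAKHNK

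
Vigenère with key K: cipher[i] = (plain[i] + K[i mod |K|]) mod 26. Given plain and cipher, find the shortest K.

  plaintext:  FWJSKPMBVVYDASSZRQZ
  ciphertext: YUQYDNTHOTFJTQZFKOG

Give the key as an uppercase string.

  i= 0: Y-F = 19 → T
  i= 1: U-W = 24 → Y
  i= 2: Q-J =  7 → H
  i= 3: Y-S =  6 → G
  i= 4: D-K = 19 → T
  i= 5: N-P = 24 → Y
  i= 6: T-M =  7 → H
  i= 7: H-B =  6 → G
  i= 8: O-V = 19 → T
  i= 9: T-V = 24 → Y
  i=10: F-Y =  7 → H
  i=11: J-D =  6 → G
  i=12: T-A = 19 → T
  i=13: Q-S = 24 → Y
  i=14: Z-S =  7 → H
  i=15: F-Z =  6 → G
  i=16: K-R = 19 → T
  i=17: O-Q = 24 → Y
  i=18: G-Z =  7 → H
  shifts repeat with period 4: TYHG

TYHG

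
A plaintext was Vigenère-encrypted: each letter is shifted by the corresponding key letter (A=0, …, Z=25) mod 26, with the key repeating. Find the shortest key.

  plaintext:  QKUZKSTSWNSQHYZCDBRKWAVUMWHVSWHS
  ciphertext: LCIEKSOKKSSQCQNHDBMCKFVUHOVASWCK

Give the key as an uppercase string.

  i= 0: L-Q = 21 → V
  i= 1: C-K = 18 → S
  i= 2: I-U = 14 → O
  i= 3: E-Z =  5 → F
  i= 4: K-K =  0 → A
  i= 5: S-S =  0 → A
  i= 6: O-T = 21 → V
  i= 7: K-S = 18 → S
  i= 8: K-W = 14 → O
  i= 9: S-N =  5 → F
  i=10: S-S =  0 → A
  i=11: Q-Q =  0 → A
  i=12: C-H = 21 → V
  i=13: Q-Y = 18 → S
  i=14: N-Z = 14 → O
  i=15: H-C =  5 → F
  i=16: D-D =  0 → A
  i=17: B-B =  0 → A
  i=18: M-R = 21 → V
  i=19: C-K = 18 → S
  i=20: K-W = 14 → O
  i=21: F-A =  5 → F
  i=22: V-V =  0 → A
  i=23: U-U =  0 → A
  i=24: H-M = 21 → V
  i=25: O-W = 18 → S
  i=26: V-H = 14 → O
  i=27: A-V =  5 → F
  i=28: S-S =  0 → A
  i=29: W-W =  0 → A
  i=30: C-H = 21 → V
  i=31: K-S = 18 → S
  shifts repeat with period 6: VSOFAA

VSOFAA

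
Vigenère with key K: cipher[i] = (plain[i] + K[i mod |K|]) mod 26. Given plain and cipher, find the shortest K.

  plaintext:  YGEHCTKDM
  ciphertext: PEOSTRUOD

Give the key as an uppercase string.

  i= 0: P-Y = 17 → R
  i= 1: E-G = 24 → Y
  i= 2: O-E = 10 → K
  i= 3: S-H = 11 → L
  i= 4: T-C = 17 → R
  i= 5: R-T = 24 → Y
  i= 6: U-K = 10 → K
  i= 7: O-D = 11 → L
  i= 8: D-M = 17 → R
  shifts repeat with period 4: RYKL

RYKL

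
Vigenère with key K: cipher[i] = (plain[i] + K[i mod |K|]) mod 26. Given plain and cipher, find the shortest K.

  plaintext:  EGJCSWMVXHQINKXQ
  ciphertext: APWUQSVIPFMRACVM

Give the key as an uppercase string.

WJNSY

  i= 0: A-E = 22 → W
  i= 1: P-G =  9 → J
  i= 2: W-J = 13 → N
  i= 3: U-C = 18 → S
  i= 4: Q-S = 24 → Y
  i= 5: S-W = 22 → W
  i= 6: V-M =  9 → J
  i= 7: I-V = 13 → N
  i= 8: P-X = 18 → S
  i= 9: F-H = 24 → Y
  i=10: M-Q = 22 → W
  i=11: R-I =  9 → J
  i=12: A-N = 13 → N
  i=13: C-K = 18 → S
  i=14: V-X = 24 → Y
  i=15: M-Q = 22 → W
  shifts repeat with period 5: WJNSY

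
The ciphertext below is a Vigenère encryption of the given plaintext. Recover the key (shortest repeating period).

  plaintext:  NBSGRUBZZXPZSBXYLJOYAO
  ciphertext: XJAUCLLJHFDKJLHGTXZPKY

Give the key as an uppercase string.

  i= 0: X-N = 10 → K
  i= 1: J-B =  8 → I
  i= 2: A-S =  8 → I
  i= 3: U-G = 14 → O
  i= 4: C-R = 11 → L
  i= 5: L-U = 17 → R
  i= 6: L-B = 10 → K
  i= 7: J-Z = 10 → K
  i= 8: H-Z =  8 → I
  i= 9: F-X =  8 → I
  i=10: D-P = 14 → O
  i=11: K-Z = 11 → L
  i=12: J-S = 17 → R
  i=13: L-B = 10 → K
  i=14: H-X = 10 → K
  i=15: G-Y =  8 → I
  i=16: T-L =  8 → I
  i=17: X-J = 14 → O
  i=18: Z-O = 11 → L
  i=19: P-Y = 17 → R
  i=20: K-A = 10 → K
  i=21: Y-O = 10 → K
  shifts repeat with period 7: KIIOLRK

KIIOLRK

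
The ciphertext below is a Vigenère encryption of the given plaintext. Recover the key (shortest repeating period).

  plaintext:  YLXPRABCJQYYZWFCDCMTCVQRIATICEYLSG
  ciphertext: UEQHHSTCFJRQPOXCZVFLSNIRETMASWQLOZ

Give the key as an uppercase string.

  i= 0: U-Y = 22 → W
  i= 1: E-L = 19 → T
  i= 2: Q-X = 19 → T
  i= 3: H-P = 18 → S
  i= 4: H-R = 16 → Q
  i= 5: S-A = 18 → S
  i= 6: T-B = 18 → S
  i= 7: C-C =  0 → A
  i= 8: F-J = 22 → W
  i= 9: J-Q = 19 → T
  i=10: R-Y = 19 → T
  i=11: Q-Y = 18 → S
  i=12: P-Z = 16 → Q
  i=13: O-W = 18 → S
  i=14: X-F = 18 → S
  i=15: C-C =  0 → A
  i=16: Z-D = 22 → W
  i=17: V-C = 19 → T
  i=18: F-M = 19 → T
  i=19: L-T = 18 → S
  i=20: S-C = 16 → Q
  i=21: N-V = 18 → S
  i=22: I-Q = 18 → S
  i=23: R-R =  0 → A
  i=24: E-I = 22 → W
  i=25: T-A = 19 → T
  i=26: M-T = 19 → T
  i=27: A-I = 18 → S
  i=28: S-C = 16 → Q
  i=29: W-E = 18 → S
  i=30: Q-Y = 18 → S
  i=31: L-L =  0 → A
  i=32: O-S = 22 → W
  i=33: Z-G = 19 → T
  shifts repeat with period 8: WTTSQSSA

WTTSQSSA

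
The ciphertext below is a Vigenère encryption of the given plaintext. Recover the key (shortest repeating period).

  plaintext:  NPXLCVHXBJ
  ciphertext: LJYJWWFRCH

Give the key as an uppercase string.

  i= 0: L-N = 24 → Y
  i= 1: J-P = 20 → U
  i= 2: Y-X =  1 → B
  i= 3: J-L = 24 → Y
  i= 4: W-C = 20 → U
  i= 5: W-V =  1 → B
  i= 6: F-H = 24 → Y
  i= 7: R-X = 20 → U
  i= 8: C-B =  1 → B
  i= 9: H-J = 24 → Y
  shifts repeat with period 3: YUB

YUB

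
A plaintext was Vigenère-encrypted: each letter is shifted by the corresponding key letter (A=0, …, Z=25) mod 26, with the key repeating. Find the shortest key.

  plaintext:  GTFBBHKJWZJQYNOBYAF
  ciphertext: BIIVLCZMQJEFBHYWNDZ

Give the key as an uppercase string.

VPDUK

  i= 0: B-G = 21 → V
  i= 1: I-T = 15 → P
  i= 2: I-F =  3 → D
  i= 3: V-B = 20 → U
  i= 4: L-B = 10 → K
  i= 5: C-H = 21 → V
  i= 6: Z-K = 15 → P
  i= 7: M-J =  3 → D
  i= 8: Q-W = 20 → U
  i= 9: J-Z = 10 → K
  i=10: E-J = 21 → V
  i=11: F-Q = 15 → P
  i=12: B-Y =  3 → D
  i=13: H-N = 20 → U
  i=14: Y-O = 10 → K
  i=15: W-B = 21 → V
  i=16: N-Y = 15 → P
  i=17: D-A =  3 → D
  i=18: Z-F = 20 → U
  shifts repeat with period 5: VPDUK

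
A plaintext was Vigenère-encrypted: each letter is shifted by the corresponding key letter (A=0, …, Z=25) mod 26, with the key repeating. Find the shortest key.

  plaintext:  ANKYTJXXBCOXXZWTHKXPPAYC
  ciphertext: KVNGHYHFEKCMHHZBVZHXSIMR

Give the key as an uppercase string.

KIDIOP

  i= 0: K-A = 10 → K
  i= 1: V-N =  8 → I
  i= 2: N-K =  3 → D
  i= 3: G-Y =  8 → I
  i= 4: H-T = 14 → O
  i= 5: Y-J = 15 → P
  i= 6: H-X = 10 → K
  i= 7: F-X =  8 → I
  i= 8: E-B =  3 → D
  i= 9: K-C =  8 → I
  i=10: C-O = 14 → O
  i=11: M-X = 15 → P
  i=12: H-X = 10 → K
  i=13: H-Z =  8 → I
  i=14: Z-W =  3 → D
  i=15: B-T =  8 → I
  i=16: V-H = 14 → O
  i=17: Z-K = 15 → P
  i=18: H-X = 10 → K
  i=19: X-P =  8 → I
  i=20: S-P =  3 → D
  i=21: I-A =  8 → I
  i=22: M-Y = 14 → O
  i=23: R-C = 15 → P
  shifts repeat with period 6: KIDIOP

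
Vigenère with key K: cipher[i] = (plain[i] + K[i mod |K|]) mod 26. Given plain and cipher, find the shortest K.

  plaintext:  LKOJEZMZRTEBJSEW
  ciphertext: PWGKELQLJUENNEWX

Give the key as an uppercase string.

EMSBAM

  i= 0: P-L =  4 → E
  i= 1: W-K = 12 → M
  i= 2: G-O = 18 → S
  i= 3: K-J =  1 → B
  i= 4: E-E =  0 → A
  i= 5: L-Z = 12 → M
  i= 6: Q-M =  4 → E
  i= 7: L-Z = 12 → M
  i= 8: J-R = 18 → S
  i= 9: U-T =  1 → B
  i=10: E-E =  0 → A
  i=11: N-B = 12 → M
  i=12: N-J =  4 → E
  i=13: E-S = 12 → M
  i=14: W-E = 18 → S
  i=15: X-W =  1 → B
  shifts repeat with period 6: EMSBAM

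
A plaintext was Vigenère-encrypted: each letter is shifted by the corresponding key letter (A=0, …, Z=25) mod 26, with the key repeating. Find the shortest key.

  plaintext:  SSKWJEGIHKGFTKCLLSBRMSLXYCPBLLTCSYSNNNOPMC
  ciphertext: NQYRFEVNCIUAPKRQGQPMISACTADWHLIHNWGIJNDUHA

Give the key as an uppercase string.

  i= 0: N-S = 21 → V
  i= 1: Q-S = 24 → Y
  i= 2: Y-K = 14 → O
  i= 3: R-W = 21 → V
  i= 4: F-J = 22 → W
  i= 5: E-E =  0 → A
  i= 6: V-G = 15 → P
  i= 7: N-I =  5 → F
  i= 8: C-H = 21 → V
  i= 9: I-K = 24 → Y
  i=10: U-G = 14 → O
  i=11: A-F = 21 → V
  i=12: P-T = 22 → W
  i=13: K-K =  0 → A
  i=14: R-C = 15 → P
  i=15: Q-L =  5 → F
  i=16: G-L = 21 → V
  i=17: Q-S = 24 → Y
  i=18: P-B = 14 → O
  i=19: M-R = 21 → V
  i=20: I-M = 22 → W
  i=21: S-S =  0 → A
  i=22: A-L = 15 → P
  i=23: C-X =  5 → F
  i=24: T-Y = 21 → V
  i=25: A-C = 24 → Y
  i=26: D-P = 14 → O
  i=27: W-B = 21 → V
  i=28: H-L = 22 → W
  i=29: L-L =  0 → A
  i=30: I-T = 15 → P
  i=31: H-C =  5 → F
  i=32: N-S = 21 → V
  i=33: W-Y = 24 → Y
  i=34: G-S = 14 → O
  i=35: I-N = 21 → V
  i=36: J-N = 22 → W
  i=37: N-N =  0 → A
  i=38: D-O = 15 → P
  i=39: U-P =  5 → F
  i=40: H-M = 21 → V
  i=41: A-C = 24 → Y
  shifts repeat with period 8: VYOVWAPF

VYOVWAPF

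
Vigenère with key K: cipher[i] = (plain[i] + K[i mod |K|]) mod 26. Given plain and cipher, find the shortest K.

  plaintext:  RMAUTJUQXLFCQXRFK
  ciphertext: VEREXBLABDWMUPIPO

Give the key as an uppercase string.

  i= 0: V-R =  4 → E
  i= 1: E-M = 18 → S
  i= 2: R-A = 17 → R
  i= 3: E-U = 10 → K
  i= 4: X-T =  4 → E
  i= 5: B-J = 18 → S
  i= 6: L-U = 17 → R
  i= 7: A-Q = 10 → K
  i= 8: B-X =  4 → E
  i= 9: D-L = 18 → S
  i=10: W-F = 17 → R
  i=11: M-C = 10 → K
  i=12: U-Q =  4 → E
  i=13: P-X = 18 → S
  i=14: I-R = 17 → R
  i=15: P-F = 10 → K
  i=16: O-K =  4 → E
  shifts repeat with period 4: ESRK

ESRK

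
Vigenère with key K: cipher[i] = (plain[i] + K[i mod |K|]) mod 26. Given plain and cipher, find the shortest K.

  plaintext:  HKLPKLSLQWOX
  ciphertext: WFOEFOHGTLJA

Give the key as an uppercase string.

PVD

  i= 0: W-H = 15 → P
  i= 1: F-K = 21 → V
  i= 2: O-L =  3 → D
  i= 3: E-P = 15 → P
  i= 4: F-K = 21 → V
  i= 5: O-L =  3 → D
  i= 6: H-S = 15 → P
  i= 7: G-L = 21 → V
  i= 8: T-Q =  3 → D
  i= 9: L-W = 15 → P
  i=10: J-O = 21 → V
  i=11: A-X =  3 → D
  shifts repeat with period 3: PVD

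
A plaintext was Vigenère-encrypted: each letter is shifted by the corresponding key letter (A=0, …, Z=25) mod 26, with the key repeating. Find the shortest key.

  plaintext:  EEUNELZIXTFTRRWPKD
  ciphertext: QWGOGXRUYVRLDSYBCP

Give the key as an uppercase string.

  i= 0: Q-E = 12 → M
  i= 1: W-E = 18 → S
  i= 2: G-U = 12 → M
  i= 3: O-N =  1 → B
  i= 4: G-E =  2 → C
  i= 5: X-L = 12 → M
  i= 6: R-Z = 18 → S
  i= 7: U-I = 12 → M
  i= 8: Y-X =  1 → B
  i= 9: V-T =  2 → C
  i=10: R-F = 12 → M
  i=11: L-T = 18 → S
  i=12: D-R = 12 → M
  i=13: S-R =  1 → B
  i=14: Y-W =  2 → C
  i=15: B-P = 12 → M
  i=16: C-K = 18 → S
  i=17: P-D = 12 → M
  shifts repeat with period 5: MSMBC

MSMBC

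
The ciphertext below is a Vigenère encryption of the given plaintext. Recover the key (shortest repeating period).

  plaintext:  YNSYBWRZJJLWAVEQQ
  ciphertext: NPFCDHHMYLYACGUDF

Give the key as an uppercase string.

PCNECLQN

  i= 0: N-Y = 15 → P
  i= 1: P-N =  2 → C
  i= 2: F-S = 13 → N
  i= 3: C-Y =  4 → E
  i= 4: D-B =  2 → C
  i= 5: H-W = 11 → L
  i= 6: H-R = 16 → Q
  i= 7: M-Z = 13 → N
  i= 8: Y-J = 15 → P
  i= 9: L-J =  2 → C
  i=10: Y-L = 13 → N
  i=11: A-W =  4 → E
  i=12: C-A =  2 → C
  i=13: G-V = 11 → L
  i=14: U-E = 16 → Q
  i=15: D-Q = 13 → N
  i=16: F-Q = 15 → P
  shifts repeat with period 8: PCNECLQN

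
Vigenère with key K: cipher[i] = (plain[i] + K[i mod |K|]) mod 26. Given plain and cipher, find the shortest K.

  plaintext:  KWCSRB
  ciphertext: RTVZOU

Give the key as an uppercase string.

HXT

  i= 0: R-K =  7 → H
  i= 1: T-W = 23 → X
  i= 2: V-C = 19 → T
  i= 3: Z-S =  7 → H
  i= 4: O-R = 23 → X
  i= 5: U-B = 19 → T
  shifts repeat with period 3: HXT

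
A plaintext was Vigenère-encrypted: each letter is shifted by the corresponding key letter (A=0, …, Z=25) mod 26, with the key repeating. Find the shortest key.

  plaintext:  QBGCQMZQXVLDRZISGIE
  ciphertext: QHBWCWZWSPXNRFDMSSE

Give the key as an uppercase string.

AGVUMK

  i= 0: Q-Q =  0 → A
  i= 1: H-B =  6 → G
  i= 2: B-G = 21 → V
  i= 3: W-C = 20 → U
  i= 4: C-Q = 12 → M
  i= 5: W-M = 10 → K
  i= 6: Z-Z =  0 → A
  i= 7: W-Q =  6 → G
  i= 8: S-X = 21 → V
  i= 9: P-V = 20 → U
  i=10: X-L = 12 → M
  i=11: N-D = 10 → K
  i=12: R-R =  0 → A
  i=13: F-Z =  6 → G
  i=14: D-I = 21 → V
  i=15: M-S = 20 → U
  i=16: S-G = 12 → M
  i=17: S-I = 10 → K
  i=18: E-E =  0 → A
  shifts repeat with period 6: AGVUMK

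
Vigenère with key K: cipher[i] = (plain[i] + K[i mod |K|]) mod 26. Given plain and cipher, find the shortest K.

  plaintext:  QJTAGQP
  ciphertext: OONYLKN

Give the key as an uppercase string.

  i= 0: O-Q = 24 → Y
  i= 1: O-J =  5 → F
  i= 2: N-T = 20 → U
  i= 3: Y-A = 24 → Y
  i= 4: L-G =  5 → F
  i= 5: K-Q = 20 → U
  i= 6: N-P = 24 → Y
  shifts repeat with period 3: YFU

YFU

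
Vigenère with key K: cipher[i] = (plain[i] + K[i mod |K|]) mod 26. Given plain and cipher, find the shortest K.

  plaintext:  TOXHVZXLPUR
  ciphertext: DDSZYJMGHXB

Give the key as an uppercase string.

  i= 0: D-T = 10 → K
  i= 1: D-O = 15 → P
  i= 2: S-X = 21 → V
  i= 3: Z-H = 18 → S
  i= 4: Y-V =  3 → D
  i= 5: J-Z = 10 → K
  i= 6: M-X = 15 → P
  i= 7: G-L = 21 → V
  i= 8: H-P = 18 → S
  i= 9: X-U =  3 → D
  i=10: B-R = 10 → K
  shifts repeat with period 5: KPVSD

KPVSD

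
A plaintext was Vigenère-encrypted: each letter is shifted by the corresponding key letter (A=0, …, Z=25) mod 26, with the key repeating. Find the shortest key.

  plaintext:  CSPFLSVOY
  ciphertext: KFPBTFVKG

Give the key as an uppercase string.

  i= 0: K-C =  8 → I
  i= 1: F-S = 13 → N
  i= 2: P-P =  0 → A
  i= 3: B-F = 22 → W
  i= 4: T-L =  8 → I
  i= 5: F-S = 13 → N
  i= 6: V-V =  0 → A
  i= 7: K-O = 22 → W
  i= 8: G-Y =  8 → I
  shifts repeat with period 4: INAW

INAW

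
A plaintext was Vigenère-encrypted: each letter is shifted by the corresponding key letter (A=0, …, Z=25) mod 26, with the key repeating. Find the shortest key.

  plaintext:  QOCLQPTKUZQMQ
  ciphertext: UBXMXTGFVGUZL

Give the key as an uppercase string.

ENVBH

  i= 0: U-Q =  4 → E
  i= 1: B-O = 13 → N
  i= 2: X-C = 21 → V
  i= 3: M-L =  1 → B
  i= 4: X-Q =  7 → H
  i= 5: T-P =  4 → E
  i= 6: G-T = 13 → N
  i= 7: F-K = 21 → V
  i= 8: V-U =  1 → B
  i= 9: G-Z =  7 → H
  i=10: U-Q =  4 → E
  i=11: Z-M = 13 → N
  i=12: L-Q = 21 → V
  shifts repeat with period 5: ENVBH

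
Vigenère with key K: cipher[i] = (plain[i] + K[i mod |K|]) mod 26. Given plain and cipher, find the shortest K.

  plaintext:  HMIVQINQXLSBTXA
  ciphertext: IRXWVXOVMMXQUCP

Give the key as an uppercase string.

BFP

  i= 0: I-H =  1 → B
  i= 1: R-M =  5 → F
  i= 2: X-I = 15 → P
  i= 3: W-V =  1 → B
  i= 4: V-Q =  5 → F
  i= 5: X-I = 15 → P
  i= 6: O-N =  1 → B
  i= 7: V-Q =  5 → F
  i= 8: M-X = 15 → P
  i= 9: M-L =  1 → B
  i=10: X-S =  5 → F
  i=11: Q-B = 15 → P
  i=12: U-T =  1 → B
  i=13: C-X =  5 → F
  i=14: P-A = 15 → P
  shifts repeat with period 3: BFP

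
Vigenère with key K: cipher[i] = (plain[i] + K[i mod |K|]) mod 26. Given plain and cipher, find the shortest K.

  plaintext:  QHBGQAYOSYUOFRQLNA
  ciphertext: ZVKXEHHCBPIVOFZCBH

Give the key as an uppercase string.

  i= 0: Z-Q =  9 → J
  i= 1: V-H = 14 → O
  i= 2: K-B =  9 → J
  i= 3: X-G = 17 → R
  i= 4: E-Q = 14 → O
  i= 5: H-A =  7 → H
  i= 6: H-Y =  9 → J
  i= 7: C-O = 14 → O
  i= 8: B-S =  9 → J
  i= 9: P-Y = 17 → R
  i=10: I-U = 14 → O
  i=11: V-O =  7 → H
  i=12: O-F =  9 → J
  i=13: F-R = 14 → O
  i=14: Z-Q =  9 → J
  i=15: C-L = 17 → R
  i=16: B-N = 14 → O
  i=17: H-A =  7 → H
  shifts repeat with period 6: JOJROH

JOJROH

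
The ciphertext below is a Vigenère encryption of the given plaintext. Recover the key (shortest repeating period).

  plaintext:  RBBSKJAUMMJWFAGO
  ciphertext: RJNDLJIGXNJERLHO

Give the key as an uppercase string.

  i= 0: R-R =  0 → A
  i= 1: J-B =  8 → I
  i= 2: N-B = 12 → M
  i= 3: D-S = 11 → L
  i= 4: L-K =  1 → B
  i= 5: J-J =  0 → A
  i= 6: I-A =  8 → I
  i= 7: G-U = 12 → M
  i= 8: X-M = 11 → L
  i= 9: N-M =  1 → B
  i=10: J-J =  0 → A
  i=11: E-W =  8 → I
  i=12: R-F = 12 → M
  i=13: L-A = 11 → L
  i=14: H-G =  1 → B
  i=15: O-O =  0 → A
  shifts repeat with period 5: AIMLB

AIMLB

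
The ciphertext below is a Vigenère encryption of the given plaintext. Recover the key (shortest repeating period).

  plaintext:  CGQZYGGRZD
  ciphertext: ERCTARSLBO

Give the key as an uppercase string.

CLMU

  i= 0: E-C =  2 → C
  i= 1: R-G = 11 → L
  i= 2: C-Q = 12 → M
  i= 3: T-Z = 20 → U
  i= 4: A-Y =  2 → C
  i= 5: R-G = 11 → L
  i= 6: S-G = 12 → M
  i= 7: L-R = 20 → U
  i= 8: B-Z =  2 → C
  i= 9: O-D = 11 → L
  shifts repeat with period 4: CLMU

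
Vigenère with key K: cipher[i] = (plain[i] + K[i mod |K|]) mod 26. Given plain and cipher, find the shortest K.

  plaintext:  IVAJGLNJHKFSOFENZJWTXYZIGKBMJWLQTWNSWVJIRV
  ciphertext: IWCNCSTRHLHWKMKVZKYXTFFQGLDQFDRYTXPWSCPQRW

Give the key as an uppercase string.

ABCEWHGI

  i= 0: I-I =  0 → A
  i= 1: W-V =  1 → B
  i= 2: C-A =  2 → C
  i= 3: N-J =  4 → E
  i= 4: C-G = 22 → W
  i= 5: S-L =  7 → H
  i= 6: T-N =  6 → G
  i= 7: R-J =  8 → I
  i= 8: H-H =  0 → A
  i= 9: L-K =  1 → B
  i=10: H-F =  2 → C
  i=11: W-S =  4 → E
  i=12: K-O = 22 → W
  i=13: M-F =  7 → H
  i=14: K-E =  6 → G
  i=15: V-N =  8 → I
  i=16: Z-Z =  0 → A
  i=17: K-J =  1 → B
  i=18: Y-W =  2 → C
  i=19: X-T =  4 → E
  i=20: T-X = 22 → W
  i=21: F-Y =  7 → H
  i=22: F-Z =  6 → G
  i=23: Q-I =  8 → I
  i=24: G-G =  0 → A
  i=25: L-K =  1 → B
  i=26: D-B =  2 → C
  i=27: Q-M =  4 → E
  i=28: F-J = 22 → W
  i=29: D-W =  7 → H
  i=30: R-L =  6 → G
  i=31: Y-Q =  8 → I
  i=32: T-T =  0 → A
  i=33: X-W =  1 → B
  i=34: P-N =  2 → C
  i=35: W-S =  4 → E
  i=36: S-W = 22 → W
  i=37: C-V =  7 → H
  i=38: P-J =  6 → G
  i=39: Q-I =  8 → I
  i=40: R-R =  0 → A
  i=41: W-V =  1 → B
  shifts repeat with period 8: ABCEWHGI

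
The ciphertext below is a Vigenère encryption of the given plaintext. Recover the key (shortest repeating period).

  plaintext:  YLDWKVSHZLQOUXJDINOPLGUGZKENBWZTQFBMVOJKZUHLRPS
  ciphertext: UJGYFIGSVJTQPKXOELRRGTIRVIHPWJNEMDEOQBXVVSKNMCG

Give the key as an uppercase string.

  i= 0: U-Y = 22 → W
  i= 1: J-L = 24 → Y
  i= 2: G-D =  3 → D
  i= 3: Y-W =  2 → C
  i= 4: F-K = 21 → V
  i= 5: I-V = 13 → N
  i= 6: G-S = 14 → O
  i= 7: S-H = 11 → L
  i= 8: V-Z = 22 → W
  i= 9: J-L = 24 → Y
  i=10: T-Q =  3 → D
  i=11: Q-O =  2 → C
  i=12: P-U = 21 → V
  i=13: K-X = 13 → N
  i=14: X-J = 14 → O
  i=15: O-D = 11 → L
  i=16: E-I = 22 → W
  i=17: L-N = 24 → Y
  i=18: R-O =  3 → D
  i=19: R-P =  2 → C
  i=20: G-L = 21 → V
  i=21: T-G = 13 → N
  i=22: I-U = 14 → O
  i=23: R-G = 11 → L
  i=24: V-Z = 22 → W
  i=25: I-K = 24 → Y
  i=26: H-E =  3 → D
  i=27: P-N =  2 → C
  i=28: W-B = 21 → V
  i=29: J-W = 13 → N
  i=30: N-Z = 14 → O
  i=31: E-T = 11 → L
  i=32: M-Q = 22 → W
  i=33: D-F = 24 → Y
  i=34: E-B =  3 → D
  i=35: O-M =  2 → C
  i=36: Q-V = 21 → V
  i=37: B-O = 13 → N
  i=38: X-J = 14 → O
  i=39: V-K = 11 → L
  i=40: V-Z = 22 → W
  i=41: S-U = 24 → Y
  i=42: K-H =  3 → D
  i=43: N-L =  2 → C
  i=44: M-R = 21 → V
  i=45: C-P = 13 → N
  i=46: G-S = 14 → O
  shifts repeat with period 8: WYDCVNOL

WYDCVNOL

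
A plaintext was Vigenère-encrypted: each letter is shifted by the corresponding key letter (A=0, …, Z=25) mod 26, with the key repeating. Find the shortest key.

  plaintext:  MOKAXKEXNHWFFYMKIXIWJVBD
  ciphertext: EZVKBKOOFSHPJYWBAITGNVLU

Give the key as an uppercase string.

SLLKEAKR

  i= 0: E-M = 18 → S
  i= 1: Z-O = 11 → L
  i= 2: V-K = 11 → L
  i= 3: K-A = 10 → K
  i= 4: B-X =  4 → E
  i= 5: K-K =  0 → A
  i= 6: O-E = 10 → K
  i= 7: O-X = 17 → R
  i= 8: F-N = 18 → S
  i= 9: S-H = 11 → L
  i=10: H-W = 11 → L
  i=11: P-F = 10 → K
  i=12: J-F =  4 → E
  i=13: Y-Y =  0 → A
  i=14: W-M = 10 → K
  i=15: B-K = 17 → R
  i=16: A-I = 18 → S
  i=17: I-X = 11 → L
  i=18: T-I = 11 → L
  i=19: G-W = 10 → K
  i=20: N-J =  4 → E
  i=21: V-V =  0 → A
  i=22: L-B = 10 → K
  i=23: U-D = 17 → R
  shifts repeat with period 8: SLLKEAKR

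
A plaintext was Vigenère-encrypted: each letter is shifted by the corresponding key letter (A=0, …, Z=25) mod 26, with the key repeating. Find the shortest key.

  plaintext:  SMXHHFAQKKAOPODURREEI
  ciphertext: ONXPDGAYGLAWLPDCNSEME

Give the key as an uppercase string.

  i= 0: O-S = 22 → W
  i= 1: N-M =  1 → B
  i= 2: X-X =  0 → A
  i= 3: P-H =  8 → I
  i= 4: D-H = 22 → W
  i= 5: G-F =  1 → B
  i= 6: A-A =  0 → A
  i= 7: Y-Q =  8 → I
  i= 8: G-K = 22 → W
  i= 9: L-K =  1 → B
  i=10: A-A =  0 → A
  i=11: W-O =  8 → I
  i=12: L-P = 22 → W
  i=13: P-O =  1 → B
  i=14: D-D =  0 → A
  i=15: C-U =  8 → I
  i=16: N-R = 22 → W
  i=17: S-R =  1 → B
  i=18: E-E =  0 → A
  i=19: M-E =  8 → I
  i=20: E-I = 22 → W
  shifts repeat with period 4: WBAI

WBAI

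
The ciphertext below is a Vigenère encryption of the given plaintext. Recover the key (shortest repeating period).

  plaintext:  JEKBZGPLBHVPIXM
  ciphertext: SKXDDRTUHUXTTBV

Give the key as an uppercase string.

  i= 0: S-J =  9 → J
  i= 1: K-E =  6 → G
  i= 2: X-K = 13 → N
  i= 3: D-B =  2 → C
  i= 4: D-Z =  4 → E
  i= 5: R-G = 11 → L
  i= 6: T-P =  4 → E
  i= 7: U-L =  9 → J
  i= 8: H-B =  6 → G
  i= 9: U-H = 13 → N
  i=10: X-V =  2 → C
  i=11: T-P =  4 → E
  i=12: T-I = 11 → L
  i=13: B-X =  4 → E
  i=14: V-M =  9 → J
  shifts repeat with period 7: JGNCELE

JGNCELE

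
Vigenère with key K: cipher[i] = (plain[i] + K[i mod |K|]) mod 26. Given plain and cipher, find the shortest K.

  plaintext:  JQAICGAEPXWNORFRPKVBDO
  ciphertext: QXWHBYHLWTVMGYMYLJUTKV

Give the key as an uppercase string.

HHWZZSH

  i= 0: Q-J =  7 → H
  i= 1: X-Q =  7 → H
  i= 2: W-A = 22 → W
  i= 3: H-I = 25 → Z
  i= 4: B-C = 25 → Z
  i= 5: Y-G = 18 → S
  i= 6: H-A =  7 → H
  i= 7: L-E =  7 → H
  i= 8: W-P =  7 → H
  i= 9: T-X = 22 → W
  i=10: V-W = 25 → Z
  i=11: M-N = 25 → Z
  i=12: G-O = 18 → S
  i=13: Y-R =  7 → H
  i=14: M-F =  7 → H
  i=15: Y-R =  7 → H
  i=16: L-P = 22 → W
  i=17: J-K = 25 → Z
  i=18: U-V = 25 → Z
  i=19: T-B = 18 → S
  i=20: K-D =  7 → H
  i=21: V-O =  7 → H
  shifts repeat with period 7: HHWZZSH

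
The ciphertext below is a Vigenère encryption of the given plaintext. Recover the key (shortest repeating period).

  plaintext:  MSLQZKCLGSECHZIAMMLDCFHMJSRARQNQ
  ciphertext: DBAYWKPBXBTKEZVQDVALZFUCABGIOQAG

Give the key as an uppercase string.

RJPIXANQ

  i= 0: D-M = 17 → R
  i= 1: B-S =  9 → J
  i= 2: A-L = 15 → P
  i= 3: Y-Q =  8 → I
  i= 4: W-Z = 23 → X
  i= 5: K-K =  0 → A
  i= 6: P-C = 13 → N
  i= 7: B-L = 16 → Q
  i= 8: X-G = 17 → R
  i= 9: B-S =  9 → J
  i=10: T-E = 15 → P
  i=11: K-C =  8 → I
  i=12: E-H = 23 → X
  i=13: Z-Z =  0 → A
  i=14: V-I = 13 → N
  i=15: Q-A = 16 → Q
  i=16: D-M = 17 → R
  i=17: V-M =  9 → J
  i=18: A-L = 15 → P
  i=19: L-D =  8 → I
  i=20: Z-C = 23 → X
  i=21: F-F =  0 → A
  i=22: U-H = 13 → N
  i=23: C-M = 16 → Q
  i=24: A-J = 17 → R
  i=25: B-S =  9 → J
  i=26: G-R = 15 → P
  i=27: I-A =  8 → I
  i=28: O-R = 23 → X
  i=29: Q-Q =  0 → A
  i=30: A-N = 13 → N
  i=31: G-Q = 16 → Q
  shifts repeat with period 8: RJPIXANQ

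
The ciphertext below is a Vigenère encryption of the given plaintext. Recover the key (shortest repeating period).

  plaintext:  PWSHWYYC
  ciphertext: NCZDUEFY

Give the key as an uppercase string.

YGHW

  i= 0: N-P = 24 → Y
  i= 1: C-W =  6 → G
  i= 2: Z-S =  7 → H
  i= 3: D-H = 22 → W
  i= 4: U-W = 24 → Y
  i= 5: E-Y =  6 → G
  i= 6: F-Y =  7 → H
  i= 7: Y-C = 22 → W
  shifts repeat with period 4: YGHW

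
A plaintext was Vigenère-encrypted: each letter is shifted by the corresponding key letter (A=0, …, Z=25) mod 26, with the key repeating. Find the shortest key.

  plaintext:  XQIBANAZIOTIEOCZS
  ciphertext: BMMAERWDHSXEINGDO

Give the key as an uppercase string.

  i= 0: B-X =  4 → E
  i= 1: M-Q = 22 → W
  i= 2: M-I =  4 → E
  i= 3: A-B = 25 → Z
  i= 4: E-A =  4 → E
  i= 5: R-N =  4 → E
  i= 6: W-A = 22 → W
  i= 7: D-Z =  4 → E
  i= 8: H-I = 25 → Z
  i= 9: S-O =  4 → E
  i=10: X-T =  4 → E
  i=11: E-I = 22 → W
  i=12: I-E =  4 → E
  i=13: N-O = 25 → Z
  i=14: G-C =  4 → E
  i=15: D-Z =  4 → E
  i=16: O-S = 22 → W
  shifts repeat with period 5: EWEZE

EWEZE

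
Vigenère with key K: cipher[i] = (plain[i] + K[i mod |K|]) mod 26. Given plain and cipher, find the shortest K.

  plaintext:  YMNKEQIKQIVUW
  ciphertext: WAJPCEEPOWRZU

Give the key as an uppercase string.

  i= 0: W-Y = 24 → Y
  i= 1: A-M = 14 → O
  i= 2: J-N = 22 → W
  i= 3: P-K =  5 → F
  i= 4: C-E = 24 → Y
  i= 5: E-Q = 14 → O
  i= 6: E-I = 22 → W
  i= 7: P-K =  5 → F
  i= 8: O-Q = 24 → Y
  i= 9: W-I = 14 → O
  i=10: R-V = 22 → W
  i=11: Z-U =  5 → F
  i=12: U-W = 24 → Y
  shifts repeat with period 4: YOWF

YOWF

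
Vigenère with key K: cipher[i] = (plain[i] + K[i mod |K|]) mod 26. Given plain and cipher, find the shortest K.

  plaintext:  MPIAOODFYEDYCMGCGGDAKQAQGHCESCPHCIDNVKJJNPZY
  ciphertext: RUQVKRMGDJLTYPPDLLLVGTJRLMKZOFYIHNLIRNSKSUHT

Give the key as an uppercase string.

  i= 0: R-M =  5 → F
  i= 1: U-P =  5 → F
  i= 2: Q-I =  8 → I
  i= 3: V-A = 21 → V
  i= 4: K-O = 22 → W
  i= 5: R-O =  3 → D
  i= 6: M-D =  9 → J
  i= 7: G-F =  1 → B
  i= 8: D-Y =  5 → F
  i= 9: J-E =  5 → F
  i=10: L-D =  8 → I
  i=11: T-Y = 21 → V
  i=12: Y-C = 22 → W
  i=13: P-M =  3 → D
  i=14: P-G =  9 → J
  i=15: D-C =  1 → B
  i=16: L-G =  5 → F
  i=17: L-G =  5 → F
  i=18: L-D =  8 → I
  i=19: V-A = 21 → V
  i=20: G-K = 22 → W
  i=21: T-Q =  3 → D
  i=22: J-A =  9 → J
  i=23: R-Q =  1 → B
  i=24: L-G =  5 → F
  i=25: M-H =  5 → F
  i=26: K-C =  8 → I
  i=27: Z-E = 21 → V
  i=28: O-S = 22 → W
  i=29: F-C =  3 → D
  i=30: Y-P =  9 → J
  i=31: I-H =  1 → B
  i=32: H-C =  5 → F
  i=33: N-I =  5 → F
  i=34: L-D =  8 → I
  i=35: I-N = 21 → V
  i=36: R-V = 22 → W
  i=37: N-K =  3 → D
  i=38: S-J =  9 → J
  i=39: K-J =  1 → B
  i=40: S-N =  5 → F
  i=41: U-P =  5 → F
  i=42: H-Z =  8 → I
  i=43: T-Y = 21 → V
  shifts repeat with period 8: FFIVWDJB

FFIVWDJB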